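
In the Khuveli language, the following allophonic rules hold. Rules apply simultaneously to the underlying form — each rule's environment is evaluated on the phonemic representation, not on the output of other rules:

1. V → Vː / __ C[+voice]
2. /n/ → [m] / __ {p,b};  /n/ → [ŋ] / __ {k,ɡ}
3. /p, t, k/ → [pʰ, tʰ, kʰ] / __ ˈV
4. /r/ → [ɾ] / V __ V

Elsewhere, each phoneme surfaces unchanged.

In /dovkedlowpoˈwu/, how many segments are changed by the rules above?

4

Segments that undergo a rule: /o/ → [oː] (rule 1); /e/ → [eː] (rule 1); /o/ → [oː] (rule 1); /o/ → [oː] (rule 1).
All other segments surface unchanged.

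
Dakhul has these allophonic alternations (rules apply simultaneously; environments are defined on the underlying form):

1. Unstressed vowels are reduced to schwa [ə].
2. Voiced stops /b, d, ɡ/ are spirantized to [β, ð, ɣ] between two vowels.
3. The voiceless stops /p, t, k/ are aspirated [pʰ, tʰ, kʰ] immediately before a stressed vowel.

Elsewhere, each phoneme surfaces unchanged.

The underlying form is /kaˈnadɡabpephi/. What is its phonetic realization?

[kəˈnadɡəbpəphə]

/k/ (word-initial): rule 3 targets it, but not immediately before a stressed vowel → unchanged [k].
/a/ meets the environment for rule 1 (in an unstressed syllable) → [ə].
/a/ (between /n/ and /d/) fails the environment for rule 1, so it stays [a].
/d/ (between /a/ and /ɡ/) fails the environment for rule 2, so it stays [d].
/ɡ/ (between /d/ and /a/): rule 2 targets it, but not between two vowels → unchanged [ɡ].
/a/ — between /ɡ/ and /b/, in an unstressed syllable — surfaces as [ə] (rule 1).
/b/ (between /a/ and /p/) is in the target of rule 2 but the environment (between two vowels) is not met → [b].
/p/ (between /b/ and /e/): rule 3 targets it, but not immediately before a stressed vowel → unchanged [p].
/e/ — between /p/ and /p/, in an unstressed syllable — surfaces as [ə] (rule 1).
/p/ (between /e/ and /h/) fails the environment for rule 3, so it stays [p].
/i/ — word-final, in an unstressed syllable — surfaces as [ə] (rule 1).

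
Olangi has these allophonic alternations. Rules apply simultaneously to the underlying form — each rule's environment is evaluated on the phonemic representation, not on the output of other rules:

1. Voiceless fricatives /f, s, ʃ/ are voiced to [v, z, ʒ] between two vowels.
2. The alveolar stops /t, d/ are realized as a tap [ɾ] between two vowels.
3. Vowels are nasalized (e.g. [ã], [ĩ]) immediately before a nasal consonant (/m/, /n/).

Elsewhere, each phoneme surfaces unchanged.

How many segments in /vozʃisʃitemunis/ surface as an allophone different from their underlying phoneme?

Segments that undergo a rule: /t/ → [ɾ] (rule 2); /e/ → [ẽ] (rule 3); /u/ → [ũ] (rule 3).
All other segments surface unchanged.

3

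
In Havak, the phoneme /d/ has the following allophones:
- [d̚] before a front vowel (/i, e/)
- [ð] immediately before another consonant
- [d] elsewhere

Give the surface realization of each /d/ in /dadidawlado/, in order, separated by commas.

Occurrence 1 (position 1): no conditioning environment matches → elsewhere allophone [d].
Occurrence 2 (position 3): before a front vowel (/i, e/) → [d̚].
Occurrence 3 (position 5): no conditioning environment matches → elsewhere allophone [d].
Occurrence 4 (position 10): no conditioning environment matches → elsewhere allophone [d].

[d], [d̚], [d], [d]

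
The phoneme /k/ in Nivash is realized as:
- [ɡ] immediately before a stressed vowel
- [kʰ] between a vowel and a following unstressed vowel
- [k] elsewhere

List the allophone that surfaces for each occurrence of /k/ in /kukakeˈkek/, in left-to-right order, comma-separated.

Occurrence 1 (position 1): no conditioning environment matches → elsewhere allophone [k].
Occurrence 2 (position 3): between a vowel and a following unstressed vowel → [kʰ].
Occurrence 3 (position 5): between a vowel and a following unstressed vowel → [kʰ].
Occurrence 4 (position 7): immediately before a stressed vowel → [ɡ].
Occurrence 5 (position 9): no conditioning environment matches → elsewhere allophone [k].

[k], [kʰ], [kʰ], [ɡ], [k]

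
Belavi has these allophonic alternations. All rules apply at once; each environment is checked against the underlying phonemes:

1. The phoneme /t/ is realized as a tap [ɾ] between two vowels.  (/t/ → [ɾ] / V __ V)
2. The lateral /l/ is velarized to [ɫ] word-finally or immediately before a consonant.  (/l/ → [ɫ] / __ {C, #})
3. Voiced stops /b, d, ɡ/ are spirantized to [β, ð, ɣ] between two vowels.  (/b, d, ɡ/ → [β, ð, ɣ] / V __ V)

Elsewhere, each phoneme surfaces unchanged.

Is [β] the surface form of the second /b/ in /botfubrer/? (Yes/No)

/b/ (between /u/ and /r/): rule 3 targets it, but not between two vowels → unchanged [b].
The actual realization is [b], not [β].

No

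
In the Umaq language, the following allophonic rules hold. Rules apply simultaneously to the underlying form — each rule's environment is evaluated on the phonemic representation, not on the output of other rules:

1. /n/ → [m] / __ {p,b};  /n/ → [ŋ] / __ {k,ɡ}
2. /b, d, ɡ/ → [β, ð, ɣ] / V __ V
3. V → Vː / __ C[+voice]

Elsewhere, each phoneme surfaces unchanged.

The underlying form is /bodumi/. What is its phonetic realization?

/b/ (word-initial) fails the environment for rule 2, so it stays [b].
/o/ — between /b/ and /d/, before a voiced consonant — surfaces as [oː] (rule 3).
Rule 2 applies to /d/ (between /o/ and /u/: between two vowels) → [ð].
/u/ meets the environment for rule 3 (before a voiced consonant) → [uː].
/m/ stays [m].
/i/ (word-final) fails the environment for rule 3, so it stays [i].

[boːðuːmi]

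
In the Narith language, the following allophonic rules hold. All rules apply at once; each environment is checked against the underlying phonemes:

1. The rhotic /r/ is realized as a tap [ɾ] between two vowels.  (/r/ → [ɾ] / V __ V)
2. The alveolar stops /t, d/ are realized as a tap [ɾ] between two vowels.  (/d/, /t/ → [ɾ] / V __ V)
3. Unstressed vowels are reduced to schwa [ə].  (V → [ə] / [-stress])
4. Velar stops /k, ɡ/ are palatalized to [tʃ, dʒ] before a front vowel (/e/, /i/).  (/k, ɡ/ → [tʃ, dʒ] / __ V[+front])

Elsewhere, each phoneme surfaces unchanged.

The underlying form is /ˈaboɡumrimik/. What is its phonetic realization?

[ˈabəɡəmrəmək]

/a/ (word-initial) fails the environment for rule 3, so it stays [a].
/b/ (between /a/ and /o/) is unaffected → [b].
/o/ — between /b/ and /ɡ/, in an unstressed syllable — surfaces as [ə] (rule 3).
/ɡ/ (between /o/ and /u/) is in the target of rule 4 but the environment (before a front vowel) is not met → [ɡ].
/u/ (between /ɡ/ and /m/) occurs in an unstressed syllable → [ə] by rule 3.
/m/ — not in any rule's target class → [m].
/r/ (between /m/ and /i/) fails the environment for rule 1, so it stays [r].
/i/ (between /r/ and /m/) occurs in an unstressed syllable → [ə] by rule 3.
/m/ (between /i/ and /i/): no rule targets it → [m].
/i/ meets the environment for rule 3 (in an unstressed syllable) → [ə].
/k/ (word-final) fails the environment for rule 4, so it stays [k].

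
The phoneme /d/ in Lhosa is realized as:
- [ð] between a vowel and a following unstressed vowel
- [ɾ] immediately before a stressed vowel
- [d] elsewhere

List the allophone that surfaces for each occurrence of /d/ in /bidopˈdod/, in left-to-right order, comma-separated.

Occurrence 1 (position 3): between a vowel and a following unstressed vowel → [ð].
Occurrence 2 (position 6): immediately before a stressed vowel → [ɾ].
Occurrence 3 (position 8): no conditioning environment matches → elsewhere allophone [d].

[ð], [ɾ], [d]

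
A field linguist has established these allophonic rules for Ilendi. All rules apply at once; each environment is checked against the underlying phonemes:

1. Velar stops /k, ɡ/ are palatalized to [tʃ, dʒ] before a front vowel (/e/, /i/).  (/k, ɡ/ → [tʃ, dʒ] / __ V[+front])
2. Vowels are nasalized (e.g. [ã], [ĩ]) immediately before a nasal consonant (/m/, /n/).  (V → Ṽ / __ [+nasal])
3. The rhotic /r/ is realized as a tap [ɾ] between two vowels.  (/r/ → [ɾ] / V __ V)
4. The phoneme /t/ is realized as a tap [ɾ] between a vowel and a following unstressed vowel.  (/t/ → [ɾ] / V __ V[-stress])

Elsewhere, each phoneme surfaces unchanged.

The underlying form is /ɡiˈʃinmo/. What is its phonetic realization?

[dʒiˈʃĩnmo]

/ɡ/ — word-initial, before a front vowel — surfaces as [dʒ] (rule 1).
/i/ — between /ɡ/ and /ʃ/; rule 2 does not apply here → [i].
/ʃ/ stays [ʃ].
Rule 2 applies to /i/ (between /ʃ/ and /n/: before a nasal consonant) → [ĩ].
/n/ stays [n].
/m/ stays [m].
/o/ — word-final; rule 2 does not apply here → [o].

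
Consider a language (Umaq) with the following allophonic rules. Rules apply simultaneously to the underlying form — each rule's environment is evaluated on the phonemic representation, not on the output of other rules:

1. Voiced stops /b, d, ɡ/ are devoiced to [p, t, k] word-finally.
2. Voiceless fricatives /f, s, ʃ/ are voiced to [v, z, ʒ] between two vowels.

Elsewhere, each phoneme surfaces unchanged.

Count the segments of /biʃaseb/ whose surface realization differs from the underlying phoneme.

3

Segments that undergo a rule: /ʃ/ → [ʒ] (rule 2); /s/ → [z] (rule 2); /b/ → [p] (rule 1).
All other segments surface unchanged.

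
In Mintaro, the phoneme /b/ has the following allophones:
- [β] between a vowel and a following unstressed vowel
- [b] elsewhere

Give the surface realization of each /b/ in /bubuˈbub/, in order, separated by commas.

[b], [β], [b], [b]

Occurrence 1 (position 1): no conditioning environment matches → elsewhere allophone [b].
Occurrence 2 (position 3): between a vowel and a following unstressed vowel → [β].
Occurrence 3 (position 5): no conditioning environment matches → elsewhere allophone [b].
Occurrence 4 (position 7): no conditioning environment matches → elsewhere allophone [b].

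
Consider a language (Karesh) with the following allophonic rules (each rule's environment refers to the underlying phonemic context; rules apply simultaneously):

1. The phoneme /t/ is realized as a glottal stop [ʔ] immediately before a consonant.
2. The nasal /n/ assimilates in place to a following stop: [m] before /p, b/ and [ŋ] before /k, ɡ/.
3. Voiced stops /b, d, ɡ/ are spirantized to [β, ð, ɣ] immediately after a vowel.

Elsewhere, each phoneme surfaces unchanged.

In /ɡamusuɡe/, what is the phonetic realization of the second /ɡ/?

[ɣ]

Rule 3 applies to /ɡ/ (between /u/ and /e/: immediately after a vowel) → [ɣ].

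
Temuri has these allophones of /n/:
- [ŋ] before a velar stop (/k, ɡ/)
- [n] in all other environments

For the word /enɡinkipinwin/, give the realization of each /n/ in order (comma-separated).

Occurrence 1 (position 2): before a velar stop → [ŋ].
Occurrence 2 (position 5): before a velar stop → [ŋ].
Occurrence 3 (position 10): no conditioning environment matches → elsewhere allophone [n].
Occurrence 4 (position 13): no conditioning environment matches → elsewhere allophone [n].

[ŋ], [ŋ], [n], [n]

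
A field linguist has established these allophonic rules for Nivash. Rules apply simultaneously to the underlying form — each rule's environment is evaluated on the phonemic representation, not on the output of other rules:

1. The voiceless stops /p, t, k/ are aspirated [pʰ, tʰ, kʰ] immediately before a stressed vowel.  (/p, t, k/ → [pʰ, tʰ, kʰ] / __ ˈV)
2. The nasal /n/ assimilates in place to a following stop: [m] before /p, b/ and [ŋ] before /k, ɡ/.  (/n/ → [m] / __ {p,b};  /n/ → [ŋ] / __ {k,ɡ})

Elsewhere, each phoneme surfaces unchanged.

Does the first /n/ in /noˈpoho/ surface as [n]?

/n/ (word-initial) is in the target of rule 2 but the environment (before a labial or velar stop) is not met → [n].
The actual realization is [n], which matches [n].

Yes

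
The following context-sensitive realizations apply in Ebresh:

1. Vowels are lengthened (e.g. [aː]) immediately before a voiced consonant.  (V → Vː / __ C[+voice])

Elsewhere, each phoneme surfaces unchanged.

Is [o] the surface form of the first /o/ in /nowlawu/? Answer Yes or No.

No

/o/ (between /n/ and /w/): before a voiced consonant, so rule 1 applies → [oː].
The actual realization is [oː], not [o].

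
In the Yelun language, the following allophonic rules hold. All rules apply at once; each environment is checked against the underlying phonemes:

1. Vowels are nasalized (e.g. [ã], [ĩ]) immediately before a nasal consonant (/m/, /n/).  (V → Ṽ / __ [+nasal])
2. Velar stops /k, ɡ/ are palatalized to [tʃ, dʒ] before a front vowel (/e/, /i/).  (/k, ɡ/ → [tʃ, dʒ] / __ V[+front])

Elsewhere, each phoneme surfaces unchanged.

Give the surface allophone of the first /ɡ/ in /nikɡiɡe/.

[dʒ]

/ɡ/ — between /k/ and /i/, before a front vowel — surfaces as [dʒ] (rule 2).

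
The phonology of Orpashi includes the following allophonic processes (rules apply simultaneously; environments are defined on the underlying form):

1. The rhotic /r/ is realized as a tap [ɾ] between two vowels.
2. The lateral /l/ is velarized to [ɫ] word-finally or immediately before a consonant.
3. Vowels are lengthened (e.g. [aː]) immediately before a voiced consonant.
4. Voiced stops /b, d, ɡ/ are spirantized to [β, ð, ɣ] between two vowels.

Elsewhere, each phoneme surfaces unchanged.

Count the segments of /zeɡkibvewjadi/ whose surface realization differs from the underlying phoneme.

Segments that undergo a rule: /e/ → [eː] (rule 3); /i/ → [iː] (rule 3); /e/ → [eː] (rule 3); /a/ → [aː] (rule 3); /d/ → [ð] (rule 4).
All other segments surface unchanged.

5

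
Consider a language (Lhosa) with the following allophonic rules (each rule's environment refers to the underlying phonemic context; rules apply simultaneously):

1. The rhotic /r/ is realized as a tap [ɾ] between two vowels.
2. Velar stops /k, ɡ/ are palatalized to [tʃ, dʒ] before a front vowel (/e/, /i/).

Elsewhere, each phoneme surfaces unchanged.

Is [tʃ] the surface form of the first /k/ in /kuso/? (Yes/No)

/k/ (word-initial) fails the environment for rule 2, so it stays [k].
The actual realization is [k], not [tʃ].

No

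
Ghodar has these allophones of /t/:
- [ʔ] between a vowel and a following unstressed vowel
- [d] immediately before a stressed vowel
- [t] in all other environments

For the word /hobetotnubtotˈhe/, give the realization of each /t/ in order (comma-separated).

Occurrence 1 (position 5): between a vowel and a following unstressed vowel → [ʔ].
Occurrence 2 (position 7): no conditioning environment matches → elsewhere allophone [t].
Occurrence 3 (position 11): no conditioning environment matches → elsewhere allophone [t].
Occurrence 4 (position 13): no conditioning environment matches → elsewhere allophone [t].

[ʔ], [t], [t], [t]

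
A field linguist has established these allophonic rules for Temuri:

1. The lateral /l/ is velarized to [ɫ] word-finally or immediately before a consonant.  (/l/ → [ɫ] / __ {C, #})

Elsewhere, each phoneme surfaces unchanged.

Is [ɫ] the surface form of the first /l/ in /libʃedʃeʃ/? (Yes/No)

No

/l/ (word-initial) is in the target of rule 1 but the environment (word-finally or immediately before a consonant) is not met → [l].
The actual realization is [l], not [ɫ].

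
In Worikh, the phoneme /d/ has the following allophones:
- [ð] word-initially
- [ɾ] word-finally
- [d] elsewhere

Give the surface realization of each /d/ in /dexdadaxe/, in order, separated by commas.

Occurrence 1 (position 1): word-initially → [ð].
Occurrence 2 (position 4): no conditioning environment matches → elsewhere allophone [d].
Occurrence 3 (position 6): no conditioning environment matches → elsewhere allophone [d].

[ð], [d], [d]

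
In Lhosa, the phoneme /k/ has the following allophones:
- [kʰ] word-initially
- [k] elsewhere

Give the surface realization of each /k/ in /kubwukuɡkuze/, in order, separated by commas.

[kʰ], [k], [k]

Occurrence 1 (position 1): word-initially → [kʰ].
Occurrence 2 (position 6): no conditioning environment matches → elsewhere allophone [k].
Occurrence 3 (position 9): no conditioning environment matches → elsewhere allophone [k].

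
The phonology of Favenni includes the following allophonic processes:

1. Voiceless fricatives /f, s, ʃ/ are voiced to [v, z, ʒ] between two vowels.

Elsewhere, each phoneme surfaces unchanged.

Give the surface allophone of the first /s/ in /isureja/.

/s/ (between /i/ and /u/) occurs between two vowels → [z] by rule 1.

[z]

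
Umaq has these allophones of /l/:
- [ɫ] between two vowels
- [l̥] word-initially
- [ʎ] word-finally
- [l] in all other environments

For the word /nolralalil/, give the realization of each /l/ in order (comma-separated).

[l], [ɫ], [ɫ], [ʎ]

Occurrence 1 (position 3): no conditioning environment matches → elsewhere allophone [l].
Occurrence 2 (position 6): between two vowels → [ɫ].
Occurrence 3 (position 8): between two vowels → [ɫ].
Occurrence 4 (position 10): word-finally → [ʎ].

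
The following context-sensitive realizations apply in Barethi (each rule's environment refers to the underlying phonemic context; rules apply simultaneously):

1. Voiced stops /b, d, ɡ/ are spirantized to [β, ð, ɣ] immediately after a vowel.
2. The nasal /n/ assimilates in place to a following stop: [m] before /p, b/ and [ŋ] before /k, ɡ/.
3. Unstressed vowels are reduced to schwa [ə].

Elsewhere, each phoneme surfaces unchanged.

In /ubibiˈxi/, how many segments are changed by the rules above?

Segments that undergo a rule: /u/ → [ə] (rule 3); /b/ → [β] (rule 1); /i/ → [ə] (rule 3); /b/ → [β] (rule 1); /i/ → [ə] (rule 3).
All other segments surface unchanged.

5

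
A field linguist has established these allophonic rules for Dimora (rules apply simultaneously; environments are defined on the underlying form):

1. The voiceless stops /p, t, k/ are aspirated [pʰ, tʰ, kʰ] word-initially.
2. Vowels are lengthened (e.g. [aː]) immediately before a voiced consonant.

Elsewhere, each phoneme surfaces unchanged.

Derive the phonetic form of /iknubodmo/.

[iknuːboːdmo]

/i/ (word-initial) fails the environment for rule 2, so it stays [i].
/k/ — between /i/ and /n/; rule 1 does not apply here → [k].
/u/ (between /n/ and /b/) occurs before a voiced consonant → [uː] by rule 2.
Rule 2 applies to /o/ (between /b/ and /d/: before a voiced consonant) → [oː].
/o/ (word-final): rule 2 targets it, but not before a voiced consonant → unchanged [o].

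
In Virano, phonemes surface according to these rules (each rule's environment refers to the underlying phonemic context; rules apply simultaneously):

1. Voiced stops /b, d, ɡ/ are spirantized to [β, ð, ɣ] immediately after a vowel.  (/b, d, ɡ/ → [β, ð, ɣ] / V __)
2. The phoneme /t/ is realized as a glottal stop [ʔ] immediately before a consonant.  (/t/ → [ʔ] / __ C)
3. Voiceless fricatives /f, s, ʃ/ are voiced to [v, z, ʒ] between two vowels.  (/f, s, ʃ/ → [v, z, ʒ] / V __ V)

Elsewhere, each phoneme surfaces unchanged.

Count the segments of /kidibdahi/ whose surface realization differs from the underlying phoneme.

2

Segments that undergo a rule: /d/ → [ð] (rule 1); /b/ → [β] (rule 1).
All other segments surface unchanged.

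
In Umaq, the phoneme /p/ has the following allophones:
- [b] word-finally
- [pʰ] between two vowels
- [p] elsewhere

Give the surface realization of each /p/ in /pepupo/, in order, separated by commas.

Occurrence 1 (position 1): no conditioning environment matches → elsewhere allophone [p].
Occurrence 2 (position 3): between two vowels → [pʰ].
Occurrence 3 (position 5): between two vowels → [pʰ].

[p], [pʰ], [pʰ]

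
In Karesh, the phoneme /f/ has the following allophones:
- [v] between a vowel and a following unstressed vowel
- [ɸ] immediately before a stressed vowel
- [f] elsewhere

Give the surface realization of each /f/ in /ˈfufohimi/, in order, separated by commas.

[ɸ], [v]

Occurrence 1 (position 1): immediately before a stressed vowel → [ɸ].
Occurrence 2 (position 3): between a vowel and a following unstressed vowel → [v].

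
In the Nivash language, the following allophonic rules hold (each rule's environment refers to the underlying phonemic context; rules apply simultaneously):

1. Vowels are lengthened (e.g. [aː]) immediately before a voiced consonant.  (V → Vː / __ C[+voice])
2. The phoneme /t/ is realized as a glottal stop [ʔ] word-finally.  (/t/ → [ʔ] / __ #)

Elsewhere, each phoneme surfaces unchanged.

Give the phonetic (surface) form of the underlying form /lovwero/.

[loːvweːro]

/l/ (word-initial): no rule targets it → [l].
/o/ (between /l/ and /v/): before a voiced consonant, so rule 1 applies → [oː].
/v/ (between /o/ and /w/): no rule targets it → [v].
/w/ stays [w].
/e/ meets the environment for rule 1 (before a voiced consonant) → [eː].
/r/ (between /e/ and /o/) is unaffected → [r].
/o/ — word-final; rule 1 does not apply here → [o].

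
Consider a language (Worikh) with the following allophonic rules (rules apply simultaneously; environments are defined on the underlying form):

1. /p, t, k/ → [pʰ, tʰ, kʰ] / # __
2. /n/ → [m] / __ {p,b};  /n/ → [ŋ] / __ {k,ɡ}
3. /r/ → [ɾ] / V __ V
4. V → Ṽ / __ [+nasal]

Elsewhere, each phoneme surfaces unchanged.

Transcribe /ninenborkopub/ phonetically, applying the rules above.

[nĩnẽmborkopub]

/n/ (word-initial) is in the target of rule 2 but the environment (before a labial or velar stop) is not met → [n].
/i/ (between /n/ and /n/): before a nasal consonant, so rule 4 applies → [ĩ].
/n/ (between /i/ and /e/): rule 2 targets it, but not before a labial or velar stop → unchanged [n].
/e/ meets the environment for rule 4 (before a nasal consonant) → [ẽ].
/n/ (between /e/ and /b/) occurs before a labial or velar stop → [m] by rule 2.
/o/ (between /b/ and /r/): rule 4 targets it, but not before a nasal consonant → unchanged [o].
/r/ — between /o/ and /k/; rule 3 does not apply here → [r].
/k/ — between /r/ and /o/; rule 1 does not apply here → [k].
/o/ (between /k/ and /p/) is in the target of rule 4 but the environment (before a nasal consonant) is not met → [o].
/p/ (between /o/ and /u/): rule 1 targets it, but not word-initially → unchanged [p].
/u/ (between /p/ and /b/) fails the environment for rule 4, so it stays [u].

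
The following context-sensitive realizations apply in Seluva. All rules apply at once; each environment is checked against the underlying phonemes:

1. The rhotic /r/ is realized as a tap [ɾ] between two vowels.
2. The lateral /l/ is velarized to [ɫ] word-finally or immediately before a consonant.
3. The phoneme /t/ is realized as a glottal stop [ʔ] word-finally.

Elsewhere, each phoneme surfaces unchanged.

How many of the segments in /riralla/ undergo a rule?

2

Segments that undergo a rule: /r/ → [ɾ] (rule 1); /l/ → [ɫ] (rule 2).
All other segments surface unchanged.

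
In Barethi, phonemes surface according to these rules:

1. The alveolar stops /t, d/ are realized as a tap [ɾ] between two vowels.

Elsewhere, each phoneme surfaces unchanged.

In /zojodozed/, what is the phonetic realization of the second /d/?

[d]

/d/ — word-final; rule 1 does not apply here → [d].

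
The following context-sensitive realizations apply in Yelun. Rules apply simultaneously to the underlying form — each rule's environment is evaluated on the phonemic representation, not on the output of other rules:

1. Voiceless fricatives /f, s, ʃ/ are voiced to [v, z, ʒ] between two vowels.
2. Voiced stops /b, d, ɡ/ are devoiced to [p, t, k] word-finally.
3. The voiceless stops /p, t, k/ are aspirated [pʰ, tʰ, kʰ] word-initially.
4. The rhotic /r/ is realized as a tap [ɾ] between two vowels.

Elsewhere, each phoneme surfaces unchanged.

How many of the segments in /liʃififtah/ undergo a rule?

2

Segments that undergo a rule: /ʃ/ → [ʒ] (rule 1); /f/ → [v] (rule 1).
All other segments surface unchanged.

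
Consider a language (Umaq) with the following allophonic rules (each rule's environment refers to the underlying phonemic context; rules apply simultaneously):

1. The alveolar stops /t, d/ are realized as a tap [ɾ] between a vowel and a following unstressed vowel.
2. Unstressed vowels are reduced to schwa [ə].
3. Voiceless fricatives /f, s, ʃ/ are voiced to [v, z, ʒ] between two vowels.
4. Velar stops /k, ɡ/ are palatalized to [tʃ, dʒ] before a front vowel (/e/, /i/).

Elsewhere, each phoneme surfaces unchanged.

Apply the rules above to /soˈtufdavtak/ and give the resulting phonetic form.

[səˈtufdəvtək]

/s/ (word-initial) fails the environment for rule 3, so it stays [s].
/o/ meets the environment for rule 2 (in an unstressed syllable) → [ə].
/t/ (between /o/ and /u/) is in the target of rule 1 but the environment (between a vowel and a following unstressed vowel) is not met → [t].
/u/ (between /t/ and /f/): rule 2 targets it, but not in an unstressed syllable → unchanged [u].
/f/ (between /u/ and /d/) is in the target of rule 3 but the environment (between two vowels) is not met → [f].
/d/ — between /f/ and /a/; rule 1 does not apply here → [d].
Rule 2 applies to /a/ (between /d/ and /v/: in an unstressed syllable) → [ə].
/v/ (between /a/ and /t/) is unaffected → [v].
/t/ — between /v/ and /a/; rule 1 does not apply here → [t].
Rule 2 applies to /a/ (between /t/ and /k/: in an unstressed syllable) → [ə].
/k/ — word-final; rule 4 does not apply here → [k].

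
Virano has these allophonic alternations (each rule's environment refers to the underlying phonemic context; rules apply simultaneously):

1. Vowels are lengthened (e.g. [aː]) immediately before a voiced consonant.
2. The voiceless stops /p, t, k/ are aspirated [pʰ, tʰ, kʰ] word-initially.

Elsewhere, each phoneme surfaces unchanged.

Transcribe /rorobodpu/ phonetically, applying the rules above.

/r/ (word-initial): no rule targets it → [r].
/o/ (between /r/ and /r/) occurs before a voiced consonant → [oː] by rule 1.
/r/ — not in any rule's target class → [r].
/o/ (between /r/ and /b/) occurs before a voiced consonant → [oː] by rule 1.
/b/ stays [b].
/o/ (between /b/ and /d/) occurs before a voiced consonant → [oː] by rule 1.
/d/ (between /o/ and /p/) is unaffected → [d].
/p/ — between /d/ and /u/; rule 2 does not apply here → [p].
/u/ (word-final) fails the environment for rule 1, so it stays [u].

[roːroːboːdpu]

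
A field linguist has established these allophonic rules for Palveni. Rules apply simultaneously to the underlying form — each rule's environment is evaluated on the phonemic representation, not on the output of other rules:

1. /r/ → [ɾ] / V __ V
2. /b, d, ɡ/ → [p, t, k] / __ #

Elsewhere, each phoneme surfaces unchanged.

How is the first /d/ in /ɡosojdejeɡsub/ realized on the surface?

[d]

/d/ (between /j/ and /e/) fails the environment for rule 2, so it stays [d].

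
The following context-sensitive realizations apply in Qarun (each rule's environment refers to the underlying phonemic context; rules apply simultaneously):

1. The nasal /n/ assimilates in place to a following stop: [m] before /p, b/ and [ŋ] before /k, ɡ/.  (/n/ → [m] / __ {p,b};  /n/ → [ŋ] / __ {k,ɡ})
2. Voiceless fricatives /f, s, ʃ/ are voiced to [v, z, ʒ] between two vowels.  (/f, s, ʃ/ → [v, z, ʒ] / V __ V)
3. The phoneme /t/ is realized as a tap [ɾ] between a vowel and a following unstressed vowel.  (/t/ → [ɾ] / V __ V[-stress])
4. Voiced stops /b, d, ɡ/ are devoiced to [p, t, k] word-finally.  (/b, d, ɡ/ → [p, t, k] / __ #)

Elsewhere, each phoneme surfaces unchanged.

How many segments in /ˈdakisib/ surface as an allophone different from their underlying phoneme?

2

Segments that undergo a rule: /s/ → [z] (rule 2); /b/ → [p] (rule 4).
All other segments surface unchanged.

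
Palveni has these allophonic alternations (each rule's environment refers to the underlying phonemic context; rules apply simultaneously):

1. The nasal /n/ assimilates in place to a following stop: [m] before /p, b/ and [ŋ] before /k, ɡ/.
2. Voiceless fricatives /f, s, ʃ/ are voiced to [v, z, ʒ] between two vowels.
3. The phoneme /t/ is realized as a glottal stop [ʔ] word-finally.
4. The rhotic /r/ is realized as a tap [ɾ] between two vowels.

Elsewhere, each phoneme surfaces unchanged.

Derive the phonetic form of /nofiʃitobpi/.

/n/ (word-initial): rule 1 targets it, but not before a labial or velar stop → unchanged [n].
/o/ (between /n/ and /f/) is unaffected → [o].
/f/ (between /o/ and /i/): between two vowels, so rule 2 applies → [v].
/i/ stays [i].
/ʃ/ (between /i/ and /i/): between two vowels, so rule 2 applies → [ʒ].
/i/ — not in any rule's target class → [i].
/t/ (between /i/ and /o/): rule 3 targets it, but not word-finally → unchanged [t].
/o/ — not in any rule's target class → [o].
/b/ — not in any rule's target class → [b].
/p/ — not in any rule's target class → [p].
/i/ (word-final) is unaffected → [i].

[noviʒitobpi]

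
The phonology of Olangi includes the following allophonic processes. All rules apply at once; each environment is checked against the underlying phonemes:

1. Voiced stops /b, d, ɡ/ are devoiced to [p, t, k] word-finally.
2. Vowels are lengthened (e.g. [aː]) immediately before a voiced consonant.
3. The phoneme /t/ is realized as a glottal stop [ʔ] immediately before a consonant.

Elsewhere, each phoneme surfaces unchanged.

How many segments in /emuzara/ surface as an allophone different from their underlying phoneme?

Segments that undergo a rule: /e/ → [eː] (rule 2); /u/ → [uː] (rule 2); /a/ → [aː] (rule 2).
All other segments surface unchanged.

3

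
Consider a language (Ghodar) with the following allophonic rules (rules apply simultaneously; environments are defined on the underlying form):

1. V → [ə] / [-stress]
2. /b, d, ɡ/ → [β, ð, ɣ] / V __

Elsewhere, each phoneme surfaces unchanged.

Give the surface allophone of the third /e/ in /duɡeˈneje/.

/e/ meets the environment for rule 1 (in an unstressed syllable) → [ə].

[ə]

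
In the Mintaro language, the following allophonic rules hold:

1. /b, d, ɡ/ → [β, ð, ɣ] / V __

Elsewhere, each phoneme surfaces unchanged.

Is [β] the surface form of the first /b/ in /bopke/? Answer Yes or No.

No

/b/ — word-initial; rule 1 does not apply here → [b].
The actual realization is [b], not [β].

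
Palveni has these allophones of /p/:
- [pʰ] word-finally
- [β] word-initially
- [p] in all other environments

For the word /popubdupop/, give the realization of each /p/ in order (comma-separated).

Occurrence 1 (position 1): word-initially → [β].
Occurrence 2 (position 3): no conditioning environment matches → elsewhere allophone [p].
Occurrence 3 (position 8): no conditioning environment matches → elsewhere allophone [p].
Occurrence 4 (position 10): word-finally → [pʰ].

[β], [p], [p], [pʰ]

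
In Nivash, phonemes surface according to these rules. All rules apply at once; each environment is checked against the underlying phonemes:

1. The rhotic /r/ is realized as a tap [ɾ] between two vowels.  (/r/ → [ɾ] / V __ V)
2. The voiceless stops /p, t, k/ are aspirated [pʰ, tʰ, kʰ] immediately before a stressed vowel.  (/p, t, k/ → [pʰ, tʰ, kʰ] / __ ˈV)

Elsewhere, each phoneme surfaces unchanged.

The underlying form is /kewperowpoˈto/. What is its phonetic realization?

[kewpeɾowpoˈtʰo]

/k/ (word-initial): rule 2 targets it, but not immediately before a stressed vowel → unchanged [k].
/e/ — not in any rule's target class → [e].
/w/ stays [w].
/p/ (between /w/ and /e/): rule 2 targets it, but not immediately before a stressed vowel → unchanged [p].
/e/ — not in any rule's target class → [e].
/r/ (between /e/ and /o/) occurs between two vowels → [ɾ] by rule 1.
/o/ (between /r/ and /w/) is unaffected → [o].
/w/ — not in any rule's target class → [w].
/p/ (between /w/ and /o/) fails the environment for rule 2, so it stays [p].
/o/ (between /p/ and /t/) is unaffected → [o].
/t/ meets the environment for rule 2 (immediately before a stressed vowel) → [tʰ].
/o/ (word-final): no rule targets it → [o].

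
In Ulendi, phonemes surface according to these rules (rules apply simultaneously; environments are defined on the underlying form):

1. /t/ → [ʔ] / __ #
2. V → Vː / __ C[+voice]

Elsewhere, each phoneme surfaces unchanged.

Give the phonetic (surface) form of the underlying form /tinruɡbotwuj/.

/t/ (word-initial) fails the environment for rule 1, so it stays [t].
/i/ meets the environment for rule 2 (before a voiced consonant) → [iː].
/n/ stays [n].
/r/ (between /n/ and /u/) is unaffected → [r].
/u/ (between /r/ and /ɡ/) occurs before a voiced consonant → [uː] by rule 2.
/ɡ/ (between /u/ and /b/) is unaffected → [ɡ].
/b/ (between /ɡ/ and /o/) is unaffected → [b].
/o/ (between /b/ and /t/): rule 2 targets it, but not before a voiced consonant → unchanged [o].
/t/ (between /o/ and /w/) fails the environment for rule 1, so it stays [t].
/w/ (between /t/ and /u/): no rule targets it → [w].
/u/ — between /w/ and /j/, before a voiced consonant — surfaces as [uː] (rule 2).
/j/ — not in any rule's target class → [j].

[tiːnruːɡbotwuːj]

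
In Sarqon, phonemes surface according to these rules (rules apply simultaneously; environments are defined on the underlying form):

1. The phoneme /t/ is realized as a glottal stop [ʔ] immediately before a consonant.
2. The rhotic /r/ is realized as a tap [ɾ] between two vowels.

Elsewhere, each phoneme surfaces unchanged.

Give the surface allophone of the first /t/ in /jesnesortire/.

/t/ — between /r/ and /i/; rule 1 does not apply here → [t].

[t]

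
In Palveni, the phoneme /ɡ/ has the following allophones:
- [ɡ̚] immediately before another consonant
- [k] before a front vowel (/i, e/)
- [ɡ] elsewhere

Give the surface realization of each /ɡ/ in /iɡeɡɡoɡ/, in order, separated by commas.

Occurrence 1 (position 2): before a front vowel (/i, e/) → [k].
Occurrence 2 (position 4): immediately before another consonant → [ɡ̚].
Occurrence 3 (position 5): no conditioning environment matches → elsewhere allophone [ɡ].
Occurrence 4 (position 7): no conditioning environment matches → elsewhere allophone [ɡ].

[k], [ɡ̚], [ɡ], [ɡ]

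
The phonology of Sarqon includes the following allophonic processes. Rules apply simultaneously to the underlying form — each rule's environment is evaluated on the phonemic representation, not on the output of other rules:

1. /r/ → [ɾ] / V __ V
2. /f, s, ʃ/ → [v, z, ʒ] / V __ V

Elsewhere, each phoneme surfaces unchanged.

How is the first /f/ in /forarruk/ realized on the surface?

/f/ (word-initial) fails the environment for rule 2, so it stays [f].

[f]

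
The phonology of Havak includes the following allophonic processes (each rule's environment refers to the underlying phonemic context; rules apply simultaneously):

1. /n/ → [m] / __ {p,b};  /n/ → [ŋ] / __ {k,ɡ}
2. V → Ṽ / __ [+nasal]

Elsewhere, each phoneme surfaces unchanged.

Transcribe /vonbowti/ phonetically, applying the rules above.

[võmbowti]

/o/ (between /v/ and /n/) occurs before a nasal consonant → [õ] by rule 2.
/n/ (between /o/ and /b/) occurs before a labial or velar stop → [m] by rule 1.
/o/ (between /b/ and /w/) fails the environment for rule 2, so it stays [o].
/i/ (word-final) fails the environment for rule 2, so it stays [i].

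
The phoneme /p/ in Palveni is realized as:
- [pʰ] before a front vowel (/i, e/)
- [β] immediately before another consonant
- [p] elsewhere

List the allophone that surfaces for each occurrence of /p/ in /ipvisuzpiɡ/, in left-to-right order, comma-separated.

Occurrence 1 (position 2): immediately before another consonant → [β].
Occurrence 2 (position 8): before a front vowel (/i, e/) → [pʰ].

[β], [pʰ]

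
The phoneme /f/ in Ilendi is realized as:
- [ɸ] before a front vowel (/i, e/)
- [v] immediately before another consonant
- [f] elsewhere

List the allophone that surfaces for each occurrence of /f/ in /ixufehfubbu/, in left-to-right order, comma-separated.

[ɸ], [f]

Occurrence 1 (position 4): before a front vowel (/i, e/) → [ɸ].
Occurrence 2 (position 7): no conditioning environment matches → elsewhere allophone [f].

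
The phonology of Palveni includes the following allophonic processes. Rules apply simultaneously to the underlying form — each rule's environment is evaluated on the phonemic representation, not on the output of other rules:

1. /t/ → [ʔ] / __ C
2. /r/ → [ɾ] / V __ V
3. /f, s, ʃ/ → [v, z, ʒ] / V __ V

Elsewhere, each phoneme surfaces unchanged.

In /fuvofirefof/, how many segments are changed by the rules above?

3

Segments that undergo a rule: /f/ → [v] (rule 3); /r/ → [ɾ] (rule 2); /f/ → [v] (rule 3).
All other segments surface unchanged.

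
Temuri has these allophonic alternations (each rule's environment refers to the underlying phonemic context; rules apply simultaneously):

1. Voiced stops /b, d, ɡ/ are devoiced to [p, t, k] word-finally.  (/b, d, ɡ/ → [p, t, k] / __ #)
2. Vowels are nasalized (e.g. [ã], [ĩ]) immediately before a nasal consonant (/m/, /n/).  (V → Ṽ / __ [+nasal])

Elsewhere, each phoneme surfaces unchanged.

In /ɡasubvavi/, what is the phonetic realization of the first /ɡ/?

[ɡ]

/ɡ/ — word-initial; rule 1 does not apply here → [ɡ].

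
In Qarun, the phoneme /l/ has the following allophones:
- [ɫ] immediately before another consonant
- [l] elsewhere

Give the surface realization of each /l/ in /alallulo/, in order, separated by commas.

Occurrence 1 (position 2): no conditioning environment matches → elsewhere allophone [l].
Occurrence 2 (position 4): immediately before another consonant → [ɫ].
Occurrence 3 (position 5): no conditioning environment matches → elsewhere allophone [l].
Occurrence 4 (position 7): no conditioning environment matches → elsewhere allophone [l].

[l], [ɫ], [l], [l]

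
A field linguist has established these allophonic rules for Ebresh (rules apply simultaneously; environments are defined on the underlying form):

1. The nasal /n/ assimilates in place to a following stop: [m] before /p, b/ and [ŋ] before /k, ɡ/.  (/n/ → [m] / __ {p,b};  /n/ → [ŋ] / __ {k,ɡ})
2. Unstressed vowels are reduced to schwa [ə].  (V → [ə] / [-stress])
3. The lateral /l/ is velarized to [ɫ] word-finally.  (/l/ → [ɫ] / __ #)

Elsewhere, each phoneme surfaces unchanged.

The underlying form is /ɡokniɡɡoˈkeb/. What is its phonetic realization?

/ɡ/ stays [ɡ].
/o/ — between /ɡ/ and /k/, in an unstressed syllable — surfaces as [ə] (rule 2).
/k/ (between /o/ and /n/) is unaffected → [k].
/n/ (between /k/ and /i/) is in the target of rule 1 but the environment (before a labial or velar stop) is not met → [n].
/i/ — between /n/ and /ɡ/, in an unstressed syllable — surfaces as [ə] (rule 2).
/ɡ/ stays [ɡ].
/ɡ/ (between /ɡ/ and /o/): no rule targets it → [ɡ].
/o/ — between /ɡ/ and /k/, in an unstressed syllable — surfaces as [ə] (rule 2).
/k/ — not in any rule's target class → [k].
/e/ (between /k/ and /b/): rule 2 targets it, but not in an unstressed syllable → unchanged [e].
/b/ stays [b].

[ɡəknəɡɡəˈkeb]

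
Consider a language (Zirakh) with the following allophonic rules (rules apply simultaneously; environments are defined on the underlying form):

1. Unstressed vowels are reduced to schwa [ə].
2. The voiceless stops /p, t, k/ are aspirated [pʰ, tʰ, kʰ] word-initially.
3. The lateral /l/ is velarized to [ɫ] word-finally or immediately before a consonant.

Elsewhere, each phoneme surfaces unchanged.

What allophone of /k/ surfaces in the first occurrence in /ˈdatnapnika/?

/k/ — between /i/ and /a/; rule 2 does not apply here → [k].

[k]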